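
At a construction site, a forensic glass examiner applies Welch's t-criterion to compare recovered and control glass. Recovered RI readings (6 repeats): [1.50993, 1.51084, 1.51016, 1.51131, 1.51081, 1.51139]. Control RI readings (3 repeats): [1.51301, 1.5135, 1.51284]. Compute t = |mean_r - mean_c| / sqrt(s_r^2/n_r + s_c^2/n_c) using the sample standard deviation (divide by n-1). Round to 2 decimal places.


Welch's t-criterion for glass RI comparison:
Recovered mean = sum / n_r = 9.06444 / 6 = 1.51074
Control mean = sum / n_c = 4.53935 / 3 = 1.5131167
Recovered sample variance s_r^2 = 3.5096e-07
Control sample variance s_c^2 = 1.17433e-07
Welch SE (unpooled) = sqrt(s_r^2/n_r + s_c^2/n_c) = sqrt(5.84933e-08 + 3.91444e-08) = sqrt(9.76377e-08) = 0.00031247
|mean_r - mean_c| = 0.00237667
t = 0.00237667 / 0.00031247 = 7.61

7.61


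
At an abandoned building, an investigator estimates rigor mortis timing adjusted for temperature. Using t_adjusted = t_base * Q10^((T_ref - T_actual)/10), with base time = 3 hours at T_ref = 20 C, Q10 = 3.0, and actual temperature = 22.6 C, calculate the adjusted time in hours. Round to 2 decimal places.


Rigor mortis time adjustment:
Exponent = (T_ref - T_actual) / 10 = (20 - 22.6) / 10 = -0.26
Q10 factor = 3.0^-0.26 = 0.75153
t_adjusted = 3 * 0.75153 = 2.25 hours

2.25


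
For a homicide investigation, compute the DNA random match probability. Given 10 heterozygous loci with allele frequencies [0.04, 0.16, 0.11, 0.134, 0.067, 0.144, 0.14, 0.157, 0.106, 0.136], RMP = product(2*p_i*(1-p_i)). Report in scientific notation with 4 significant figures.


Computing RMP for 10 loci:
Locus 1: 2 * 0.04 * 0.96 = 0.0768
Locus 2: 2 * 0.16 * 0.84 = 0.2688
Locus 3: 2 * 0.11 * 0.89 = 0.1958
Locus 4: 2 * 0.134 * 0.866 = 0.232088
Locus 5: 2 * 0.067 * 0.933 = 0.125022
Locus 6: 2 * 0.144 * 0.856 = 0.246528
Locus 7: 2 * 0.14 * 0.86 = 0.2408
Locus 8: 2 * 0.157 * 0.843 = 0.264702
Locus 9: 2 * 0.106 * 0.894 = 0.189528
Locus 10: 2 * 0.136 * 0.864 = 0.235008
RMP = 8.209e-08

8.209e-08


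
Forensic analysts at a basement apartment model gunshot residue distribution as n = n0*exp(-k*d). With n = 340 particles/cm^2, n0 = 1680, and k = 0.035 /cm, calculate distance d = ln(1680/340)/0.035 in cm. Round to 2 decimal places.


GSR distance calculation:
n0/n = 1680 / 340 = 4.941176
ln(n0/n) = 1.597603
d = 1.597603 / 0.035 = 45.65 cm

45.65


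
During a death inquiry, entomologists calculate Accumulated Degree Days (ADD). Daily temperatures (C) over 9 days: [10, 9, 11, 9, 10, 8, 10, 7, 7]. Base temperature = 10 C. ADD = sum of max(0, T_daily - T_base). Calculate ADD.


Computing ADD day by day:
Day 1: max(0, 10 - 10) = 0
Day 2: max(0, 9 - 10) = 0
Day 3: max(0, 11 - 10) = 1
Day 4: max(0, 9 - 10) = 0
Day 5: max(0, 10 - 10) = 0
Day 6: max(0, 8 - 10) = 0
Day 7: max(0, 10 - 10) = 0
Day 8: max(0, 7 - 10) = 0
Day 9: max(0, 7 - 10) = 0
Total ADD = 1

1


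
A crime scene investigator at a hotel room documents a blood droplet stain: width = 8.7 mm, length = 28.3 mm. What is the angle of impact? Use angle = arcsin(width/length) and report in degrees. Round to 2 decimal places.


Blood spatter impact angle calculation:
width / length = 8.7 / 28.3 = 0.30742
angle = arcsin(0.30742)
angle = 17.90 degrees

17.90


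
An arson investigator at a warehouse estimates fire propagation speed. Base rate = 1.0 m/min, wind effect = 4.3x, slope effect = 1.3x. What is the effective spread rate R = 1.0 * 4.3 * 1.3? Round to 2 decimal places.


Fire spread rate calculation:
R = R0 * wind_factor * slope_factor
= 1.0 * 4.3 * 1.3
= 4.3 * 1.3
= 5.59 m/min

5.59


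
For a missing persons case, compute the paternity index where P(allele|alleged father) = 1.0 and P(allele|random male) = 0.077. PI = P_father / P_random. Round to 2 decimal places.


Paternity Index calculation:
PI = P(allele|father) / P(allele|random)
PI = 1.0 / 0.077
PI = 12.99

12.99


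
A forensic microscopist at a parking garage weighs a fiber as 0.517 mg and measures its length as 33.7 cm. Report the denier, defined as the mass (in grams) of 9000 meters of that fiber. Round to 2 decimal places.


Denier calculation:
Mass in grams = 0.517 mg / 1000 = 0.000517 g
Length in meters = 33.7 cm / 100 = 0.337 m
Linear density = mass / length = 0.000517 / 0.337 = 0.00153412 g/m
Denier = (g/m) * 9000 = 0.00153412 * 9000 = 13.81

13.81


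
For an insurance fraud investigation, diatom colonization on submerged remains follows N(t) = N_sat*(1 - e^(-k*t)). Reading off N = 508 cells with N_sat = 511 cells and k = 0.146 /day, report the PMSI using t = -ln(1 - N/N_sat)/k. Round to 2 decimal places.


PMSI from diatom colonization curve:
N / N_sat = 508 / 511 = 0.994129
1 - N/N_sat = 0.005871
ln(1 - N/N_sat) = -5.13773
t = -ln(1 - N/N_sat) / k = -(-5.13773) / 0.146 = 35.19 days

35.19


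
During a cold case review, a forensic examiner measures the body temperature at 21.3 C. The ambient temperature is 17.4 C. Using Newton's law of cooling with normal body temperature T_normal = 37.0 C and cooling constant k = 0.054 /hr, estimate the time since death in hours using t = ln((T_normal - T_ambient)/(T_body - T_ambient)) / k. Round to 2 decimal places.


Using Newton's law of cooling:
t = ln((T_normal - T_ambient) / (T_body - T_ambient)) / k
T_normal - T_ambient = 19.6
T_body - T_ambient = 3.9
Ratio = 5.025641
ln(ratio) = 1.614553
t = 1.614553 / 0.054 = 29.90 hours

29.90


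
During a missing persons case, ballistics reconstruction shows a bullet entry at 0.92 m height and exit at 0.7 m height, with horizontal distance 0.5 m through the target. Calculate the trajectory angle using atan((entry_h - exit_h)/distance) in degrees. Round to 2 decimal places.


Bullet trajectory angle:
Height difference = 0.92 - 0.7 = 0.22 m
angle = atan(0.22 / 0.5)
angle = atan(0.44)
angle = 23.75 degrees

23.75


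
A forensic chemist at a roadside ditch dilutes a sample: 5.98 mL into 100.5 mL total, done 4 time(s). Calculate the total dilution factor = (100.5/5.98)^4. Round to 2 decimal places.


Dilution factor calculation:
Single dilution = V_total / V_sample = 100.5 / 5.98 ≈ 16.80602
Number of dilutions = 4
Total DF = (100.5 / 5.98)^4 (full precision, rounded at the end) = 79773.66

79773.66


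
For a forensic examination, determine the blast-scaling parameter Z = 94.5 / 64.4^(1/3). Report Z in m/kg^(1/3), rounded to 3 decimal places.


Scaled distance calculation:
W^(1/3) = 64.4^(1/3) = 4.008316
Z = R / W^(1/3) = 94.5 / 4.008316
Z = 23.576 m/kg^(1/3)

23.576


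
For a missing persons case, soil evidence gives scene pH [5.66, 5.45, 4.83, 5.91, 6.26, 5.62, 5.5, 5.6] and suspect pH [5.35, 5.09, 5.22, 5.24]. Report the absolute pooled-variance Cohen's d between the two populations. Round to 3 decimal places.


Pooled-variance Cohen's d for soil pH comparison:
Scene mean = 44.83 / 8 = 5.60375
Suspect mean = 20.9 / 4 = 5.225
Scene sample variance s_s^2 = 0.165855
Suspect sample variance s_c^2 = 0.011367
Pooled variance = ((n_s-1)*s_s^2 + (n_c-1)*s_c^2) / (n_s + n_c - 2) = 0.119509
Pooled SD = sqrt(0.119509) = 0.345701
Mean difference = 0.37875
|d| = |0.37875| / 0.345701 = 1.096

1.096


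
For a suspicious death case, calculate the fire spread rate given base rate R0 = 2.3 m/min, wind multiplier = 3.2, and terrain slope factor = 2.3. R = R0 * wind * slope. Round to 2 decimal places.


Fire spread rate calculation:
R = R0 * wind_factor * slope_factor
= 2.3 * 3.2 * 2.3
= 7.36 * 2.3
= 16.93 m/min

16.93


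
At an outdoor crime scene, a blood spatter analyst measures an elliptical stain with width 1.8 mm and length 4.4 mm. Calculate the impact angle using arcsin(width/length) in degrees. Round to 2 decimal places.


Blood spatter impact angle calculation:
width / length = 1.8 / 4.4 = 0.409091
angle = arcsin(0.409091)
angle = 24.15 degrees

24.15


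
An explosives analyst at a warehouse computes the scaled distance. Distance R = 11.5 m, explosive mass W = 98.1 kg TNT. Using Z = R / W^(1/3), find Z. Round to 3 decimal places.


Scaled distance calculation:
W^(1/3) = 98.1^(1/3) = 4.612004
Z = R / W^(1/3) = 11.5 / 4.612004
Z = 2.493 m/kg^(1/3)

2.493


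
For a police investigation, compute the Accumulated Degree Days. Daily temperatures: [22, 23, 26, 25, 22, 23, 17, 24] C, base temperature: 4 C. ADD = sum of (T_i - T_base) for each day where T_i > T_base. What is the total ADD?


Computing ADD day by day:
Day 1: max(0, 22 - 4) = 18
Day 2: max(0, 23 - 4) = 19
Day 3: max(0, 26 - 4) = 22
Day 4: max(0, 25 - 4) = 21
Day 5: max(0, 22 - 4) = 18
Day 6: max(0, 23 - 4) = 19
Day 7: max(0, 17 - 4) = 13
Day 8: max(0, 24 - 4) = 20
Total ADD = 150

150


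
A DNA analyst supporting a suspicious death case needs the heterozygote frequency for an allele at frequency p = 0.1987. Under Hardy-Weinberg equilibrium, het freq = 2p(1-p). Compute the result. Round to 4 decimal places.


Hardy-Weinberg heterozygote frequency:
q = 1 - p = 1 - 0.1987 = 0.8013
2pq = 2 * 0.1987 * 0.8013 = 0.3184

0.3184


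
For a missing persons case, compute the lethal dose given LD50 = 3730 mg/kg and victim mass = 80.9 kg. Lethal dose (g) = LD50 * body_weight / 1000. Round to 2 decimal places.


Lethal dose calculation:
Lethal dose = LD50 * body_weight / 1000
= 3730 * 80.9 / 1000
= 301757 / 1000
= 301.76 g

301.76


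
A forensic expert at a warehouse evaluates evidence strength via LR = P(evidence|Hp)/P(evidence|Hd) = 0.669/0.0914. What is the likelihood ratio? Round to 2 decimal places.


Likelihood ratio calculation:
LR = P(E|Hp) / P(E|Hd)
LR = 0.669 / 0.0914
LR = 7.32

7.32


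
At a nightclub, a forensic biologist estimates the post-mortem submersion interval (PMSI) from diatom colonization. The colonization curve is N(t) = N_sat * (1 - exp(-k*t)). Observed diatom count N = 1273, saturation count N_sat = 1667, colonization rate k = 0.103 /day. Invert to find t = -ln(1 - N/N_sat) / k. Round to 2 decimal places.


PMSI from diatom colonization curve:
N / N_sat = 1273 / 1667 = 0.763647
1 - N/N_sat = 0.236353
ln(1 - N/N_sat) = -1.442429
t = -ln(1 - N/N_sat) / k = -(-1.442429) / 0.103 = 14.00 days

14.00


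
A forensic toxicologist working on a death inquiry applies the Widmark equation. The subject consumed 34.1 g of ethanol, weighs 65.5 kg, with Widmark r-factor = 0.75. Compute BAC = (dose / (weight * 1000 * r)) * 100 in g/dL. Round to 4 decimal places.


Applying the Widmark formula:
BAC = (dose_g / (body_wt * 1000 * r)) * 100
Denominator = 65.5 * 1000 * 0.75 = 49125
BAC = (34.1 / 49125) * 100
BAC = 0.0694 g/dL

0.0694


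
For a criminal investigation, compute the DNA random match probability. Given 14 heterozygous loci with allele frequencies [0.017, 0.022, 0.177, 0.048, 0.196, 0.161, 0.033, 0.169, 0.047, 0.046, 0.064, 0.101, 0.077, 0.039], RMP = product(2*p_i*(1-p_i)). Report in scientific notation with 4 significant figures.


Computing RMP for 14 loci:
Locus 1: 2 * 0.017 * 0.983 = 0.033422
Locus 2: 2 * 0.022 * 0.978 = 0.043032
Locus 3: 2 * 0.177 * 0.823 = 0.291342
Locus 4: 2 * 0.048 * 0.952 = 0.091392
Locus 5: 2 * 0.196 * 0.804 = 0.315168
Locus 6: 2 * 0.161 * 0.839 = 0.270158
Locus 7: 2 * 0.033 * 0.967 = 0.063822
Locus 8: 2 * 0.169 * 0.831 = 0.280878
Locus 9: 2 * 0.047 * 0.953 = 0.089582
Locus 10: 2 * 0.046 * 0.954 = 0.087768
Locus 11: 2 * 0.064 * 0.936 = 0.119808
Locus 12: 2 * 0.101 * 0.899 = 0.181598
Locus 13: 2 * 0.077 * 0.923 = 0.142142
Locus 14: 2 * 0.039 * 0.961 = 0.074958
RMP = 1.065e-13

1.065e-13


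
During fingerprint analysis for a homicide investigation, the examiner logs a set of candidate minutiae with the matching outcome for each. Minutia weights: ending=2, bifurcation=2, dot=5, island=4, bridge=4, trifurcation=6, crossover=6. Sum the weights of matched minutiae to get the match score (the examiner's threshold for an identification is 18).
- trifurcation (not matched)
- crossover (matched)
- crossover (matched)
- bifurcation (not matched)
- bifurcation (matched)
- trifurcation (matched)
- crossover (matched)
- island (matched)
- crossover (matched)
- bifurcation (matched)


Weighted minutiae match score:
  trifurcation: not matched, +0
  crossover: matched, +6 (running total 6)
  crossover: matched, +6 (running total 12)
  bifurcation: not matched, +0
  bifurcation: matched, +2 (running total 14)
  trifurcation: matched, +6 (running total 20)
  crossover: matched, +6 (running total 26)
  island: matched, +4 (running total 30)
  crossover: matched, +6 (running total 36)
  bifurcation: matched, +2 (running total 38)
Total score = 38
Threshold = 18; verdict = identification

38


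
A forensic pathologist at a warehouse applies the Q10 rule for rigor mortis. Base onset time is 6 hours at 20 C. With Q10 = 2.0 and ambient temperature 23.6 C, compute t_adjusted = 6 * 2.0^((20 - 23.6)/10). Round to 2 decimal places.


Rigor mortis time adjustment:
Exponent = (T_ref - T_actual) / 10 = (20 - 23.6) / 10 = -0.36
Q10 factor = 2.0^-0.36 = 0.77916
t_adjusted = 6 * 0.77916 = 4.67 hours

4.67


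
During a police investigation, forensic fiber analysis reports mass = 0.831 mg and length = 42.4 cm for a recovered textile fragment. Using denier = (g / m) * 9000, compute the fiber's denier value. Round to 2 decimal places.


Denier calculation:
Mass in grams = 0.831 mg / 1000 = 0.000831 g
Length in meters = 42.4 cm / 100 = 0.424 m
Linear density = mass / length = 0.000831 / 0.424 = 0.00195991 g/m
Denier = (g/m) * 9000 = 0.00195991 * 9000 = 17.64

17.64


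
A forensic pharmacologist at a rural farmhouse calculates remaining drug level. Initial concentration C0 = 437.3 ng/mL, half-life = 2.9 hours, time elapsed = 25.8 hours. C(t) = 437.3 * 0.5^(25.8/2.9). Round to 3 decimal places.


Drug concentration decay:
Number of half-lives = t / t_half = 25.8 / 2.9 = 8.896552
Decay factor = 0.5^8.896552 = 0.00209832
C(t) = 437.3 * 0.00209832 = 0.918 ng/mL

0.918


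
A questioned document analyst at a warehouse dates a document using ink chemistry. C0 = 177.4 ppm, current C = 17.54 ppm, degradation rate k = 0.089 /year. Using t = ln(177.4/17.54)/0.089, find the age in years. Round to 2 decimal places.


Document age estimation:
C0/C = 177.4 / 17.54 = 10.114025
ln(C0/C) = 2.313923
t = 2.313923 / 0.089 = 26.00 years

26.00


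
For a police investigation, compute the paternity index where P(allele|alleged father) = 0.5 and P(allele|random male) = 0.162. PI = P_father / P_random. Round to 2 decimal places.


Paternity Index calculation:
PI = P(allele|father) / P(allele|random)
PI = 0.5 / 0.162
PI = 3.09

3.09


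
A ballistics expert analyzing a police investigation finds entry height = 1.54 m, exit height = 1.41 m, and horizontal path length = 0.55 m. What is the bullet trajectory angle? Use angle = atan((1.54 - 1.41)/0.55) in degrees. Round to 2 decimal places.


Bullet trajectory angle:
Height difference = 1.54 - 1.41 = 0.13 m
angle = atan(0.13 / 0.55)
angle = atan(0.236364)
angle = 13.30 degrees

13.30


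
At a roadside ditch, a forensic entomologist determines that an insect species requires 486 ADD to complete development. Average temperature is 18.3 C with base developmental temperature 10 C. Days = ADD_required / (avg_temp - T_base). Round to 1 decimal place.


Insect development time:
Effective temperature = avg_temp - T_base = 18.3 - 10 = 8.3 C
Days = ADD / effective_temp = 486 / 8.3 = 58.6 days

58.6


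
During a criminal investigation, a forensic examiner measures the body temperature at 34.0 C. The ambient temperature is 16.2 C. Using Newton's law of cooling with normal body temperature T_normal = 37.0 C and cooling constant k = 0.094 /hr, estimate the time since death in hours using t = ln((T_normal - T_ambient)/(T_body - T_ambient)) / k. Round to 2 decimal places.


Using Newton's law of cooling:
t = ln((T_normal - T_ambient) / (T_body - T_ambient)) / k
T_normal - T_ambient = 20.8
T_body - T_ambient = 17.8
Ratio = 1.168539
ln(ratio) = 0.155754
t = 0.155754 / 0.094 = 1.66 hours

1.66


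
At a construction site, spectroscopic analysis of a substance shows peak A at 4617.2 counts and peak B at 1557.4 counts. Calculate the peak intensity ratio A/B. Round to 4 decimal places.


Spectral peak ratio:
Peak A = 4617.2 counts
Peak B = 1557.4 counts
Ratio = 4617.2 / 1557.4 = 2.9647

2.9647


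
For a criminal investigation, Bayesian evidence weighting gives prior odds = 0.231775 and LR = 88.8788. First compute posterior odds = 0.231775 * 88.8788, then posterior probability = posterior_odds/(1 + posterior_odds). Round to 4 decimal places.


Bayesian evidence evaluation:
Posterior odds = prior_odds * LR = 0.231775 * 88.8788 = 20.59988
Posterior probability = posterior_odds / (1 + posterior_odds)
= 20.59988 / (1 + 20.59988)
= 20.59988 / 21.59988
= 0.9537

0.9537


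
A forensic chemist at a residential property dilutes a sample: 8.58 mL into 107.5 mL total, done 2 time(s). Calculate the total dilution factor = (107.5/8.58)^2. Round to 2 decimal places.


Dilution factor calculation:
Single dilution = V_total / V_sample = 107.5 / 8.58 ≈ 12.529138
Number of dilutions = 2
Total DF = (107.5 / 8.58)^2 (full precision, rounded at the end) = 156.98

156.98


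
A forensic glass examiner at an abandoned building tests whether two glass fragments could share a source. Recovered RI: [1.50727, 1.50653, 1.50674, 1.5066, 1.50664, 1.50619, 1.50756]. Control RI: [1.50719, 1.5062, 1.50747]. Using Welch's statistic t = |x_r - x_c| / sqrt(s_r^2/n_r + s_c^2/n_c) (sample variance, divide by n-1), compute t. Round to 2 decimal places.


Welch's t-criterion for glass RI comparison:
Recovered mean = sum / n_r = 10.54753 / 7 = 1.50679
Control mean = sum / n_c = 4.52086 / 3 = 1.5069533
Recovered sample variance s_r^2 = 2.18667e-07
Control sample variance s_c^2 = 4.45233e-07
Welch SE (unpooled) = sqrt(s_r^2/n_r + s_c^2/n_c) = sqrt(3.12381e-08 + 1.48411e-07) = sqrt(1.79649e-07) = 0.00042385
|mean_r - mean_c| = 0.000163333
t = 0.000163333 / 0.00042385 = 0.39

0.39


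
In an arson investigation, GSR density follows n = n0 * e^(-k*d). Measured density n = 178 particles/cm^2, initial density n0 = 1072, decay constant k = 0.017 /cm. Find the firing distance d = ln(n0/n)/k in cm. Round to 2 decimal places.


GSR distance calculation:
n0/n = 1072 / 178 = 6.022472
ln(n0/n) = 1.795498
d = 1.795498 / 0.017 = 105.62 cm

105.62


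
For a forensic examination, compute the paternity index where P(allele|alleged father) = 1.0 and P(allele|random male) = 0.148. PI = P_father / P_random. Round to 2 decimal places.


Paternity Index calculation:
PI = P(allele|father) / P(allele|random)
PI = 1.0 / 0.148
PI = 6.76

6.76


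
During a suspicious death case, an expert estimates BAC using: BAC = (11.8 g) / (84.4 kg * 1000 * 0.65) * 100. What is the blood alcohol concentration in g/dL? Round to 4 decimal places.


Applying the Widmark formula:
BAC = (dose_g / (body_wt * 1000 * r)) * 100
Denominator = 84.4 * 1000 * 0.65 = 54860
BAC = (11.8 / 54860) * 100
BAC = 0.0215 g/dL

0.0215


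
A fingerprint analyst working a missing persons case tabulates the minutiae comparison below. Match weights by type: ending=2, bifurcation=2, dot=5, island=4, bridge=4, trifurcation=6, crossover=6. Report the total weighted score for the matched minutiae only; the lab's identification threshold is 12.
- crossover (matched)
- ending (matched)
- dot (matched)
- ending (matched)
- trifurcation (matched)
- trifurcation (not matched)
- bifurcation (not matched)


Weighted minutiae match score:
  crossover: matched, +6 (running total 6)
  ending: matched, +2 (running total 8)
  dot: matched, +5 (running total 13)
  ending: matched, +2 (running total 15)
  trifurcation: matched, +6 (running total 21)
  trifurcation: not matched, +0
  bifurcation: not matched, +0
Total score = 21
Threshold = 12; verdict = identification

21


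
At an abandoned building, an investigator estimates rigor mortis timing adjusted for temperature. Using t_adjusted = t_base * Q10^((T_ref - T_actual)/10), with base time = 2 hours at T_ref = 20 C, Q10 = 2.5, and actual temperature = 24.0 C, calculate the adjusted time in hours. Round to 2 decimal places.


Rigor mortis time adjustment:
Exponent = (T_ref - T_actual) / 10 = (20 - 24.0) / 10 = -0.4
Q10 factor = 2.5^-0.4 = 0.69314
t_adjusted = 2 * 0.69314 = 1.39 hours

1.39


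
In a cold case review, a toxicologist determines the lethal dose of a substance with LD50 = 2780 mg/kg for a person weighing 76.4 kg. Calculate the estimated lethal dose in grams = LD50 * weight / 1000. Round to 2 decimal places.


Lethal dose calculation:
Lethal dose = LD50 * body_weight / 1000
= 2780 * 76.4 / 1000
= 212392 / 1000
= 212.39 g

212.39


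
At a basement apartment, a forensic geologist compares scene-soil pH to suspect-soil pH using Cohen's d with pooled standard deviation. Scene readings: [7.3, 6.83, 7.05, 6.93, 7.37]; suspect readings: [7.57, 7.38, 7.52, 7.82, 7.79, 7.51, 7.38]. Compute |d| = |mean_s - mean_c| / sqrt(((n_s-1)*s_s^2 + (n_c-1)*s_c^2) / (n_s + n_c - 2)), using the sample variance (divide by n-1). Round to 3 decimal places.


Pooled-variance Cohen's d for soil pH comparison:
Scene mean = 35.48 / 5 = 7.096
Suspect mean = 52.97 / 7 = 7.567143
Scene sample variance s_s^2 = 0.05428
Suspect sample variance s_c^2 = 0.031524
Pooled variance = ((n_s-1)*s_s^2 + (n_c-1)*s_c^2) / (n_s + n_c - 2) = 0.040626
Pooled SD = sqrt(0.040626) = 0.201559
Mean difference = -0.471143
|d| = |-0.471143| / 0.201559 = 2.337

2.337


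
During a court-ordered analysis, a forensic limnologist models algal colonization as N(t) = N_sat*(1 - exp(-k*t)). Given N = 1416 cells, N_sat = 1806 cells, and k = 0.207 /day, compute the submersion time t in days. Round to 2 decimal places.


PMSI from diatom colonization curve:
N / N_sat = 1416 / 1806 = 0.784053
1 - N/N_sat = 0.215947
ln(1 - N/N_sat) = -1.532722
t = -ln(1 - N/N_sat) / k = -(-1.532722) / 0.207 = 7.40 days

7.40


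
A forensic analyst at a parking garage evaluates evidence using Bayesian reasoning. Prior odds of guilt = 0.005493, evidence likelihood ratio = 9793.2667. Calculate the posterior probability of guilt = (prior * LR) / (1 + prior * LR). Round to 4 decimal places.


Bayesian evidence evaluation:
Posterior odds = prior_odds * LR = 0.005493 * 9793.2667 = 53.79441
Posterior probability = posterior_odds / (1 + posterior_odds)
= 53.79441 / (1 + 53.79441)
= 53.79441 / 54.79441
= 0.9817

0.9817


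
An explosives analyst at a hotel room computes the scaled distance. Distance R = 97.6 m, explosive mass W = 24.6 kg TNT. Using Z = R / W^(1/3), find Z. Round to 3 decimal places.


Scaled distance calculation:
W^(1/3) = 24.6^(1/3) = 2.908339
Z = R / W^(1/3) = 97.6 / 2.908339
Z = 33.559 m/kg^(1/3)

33.559


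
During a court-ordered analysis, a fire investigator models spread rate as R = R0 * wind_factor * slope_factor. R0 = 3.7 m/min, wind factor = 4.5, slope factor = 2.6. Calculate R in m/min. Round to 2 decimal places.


Fire spread rate calculation:
R = R0 * wind_factor * slope_factor
= 3.7 * 4.5 * 2.6
= 16.65 * 2.6
= 43.29 m/min

43.29


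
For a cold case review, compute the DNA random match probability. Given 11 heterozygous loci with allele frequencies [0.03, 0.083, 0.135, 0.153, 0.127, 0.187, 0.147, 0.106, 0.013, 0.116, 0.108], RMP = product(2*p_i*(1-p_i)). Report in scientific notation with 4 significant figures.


Computing RMP for 11 loci:
Locus 1: 2 * 0.03 * 0.97 = 0.0582
Locus 2: 2 * 0.083 * 0.917 = 0.152222
Locus 3: 2 * 0.135 * 0.865 = 0.23355
Locus 4: 2 * 0.153 * 0.847 = 0.259182
Locus 5: 2 * 0.127 * 0.873 = 0.221742
Locus 6: 2 * 0.187 * 0.813 = 0.304062
Locus 7: 2 * 0.147 * 0.853 = 0.250782
Locus 8: 2 * 0.106 * 0.894 = 0.189528
Locus 9: 2 * 0.013 * 0.987 = 0.025662
Locus 10: 2 * 0.116 * 0.884 = 0.205088
Locus 11: 2 * 0.108 * 0.892 = 0.192672
RMP = 1.743e-09

1.743e-09


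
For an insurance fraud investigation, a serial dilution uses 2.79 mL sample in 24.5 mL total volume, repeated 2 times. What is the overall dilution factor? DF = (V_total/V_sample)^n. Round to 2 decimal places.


Dilution factor calculation:
Single dilution = V_total / V_sample = 24.5 / 2.79 ≈ 8.781362
Number of dilutions = 2
Total DF = (24.5 / 2.79)^2 (full precision, rounded at the end) = 77.11

77.11


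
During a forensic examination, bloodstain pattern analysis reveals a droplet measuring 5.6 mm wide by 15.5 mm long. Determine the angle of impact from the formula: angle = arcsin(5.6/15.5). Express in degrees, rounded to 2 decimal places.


Blood spatter impact angle calculation:
width / length = 5.6 / 15.5 = 0.36129
angle = arcsin(0.36129)
angle = 21.18 degrees

21.18


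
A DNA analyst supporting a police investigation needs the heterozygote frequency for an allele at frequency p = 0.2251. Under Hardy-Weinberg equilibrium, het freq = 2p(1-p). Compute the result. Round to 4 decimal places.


Hardy-Weinberg heterozygote frequency:
q = 1 - p = 1 - 0.2251 = 0.7749
2pq = 2 * 0.2251 * 0.7749 = 0.3489

0.3489


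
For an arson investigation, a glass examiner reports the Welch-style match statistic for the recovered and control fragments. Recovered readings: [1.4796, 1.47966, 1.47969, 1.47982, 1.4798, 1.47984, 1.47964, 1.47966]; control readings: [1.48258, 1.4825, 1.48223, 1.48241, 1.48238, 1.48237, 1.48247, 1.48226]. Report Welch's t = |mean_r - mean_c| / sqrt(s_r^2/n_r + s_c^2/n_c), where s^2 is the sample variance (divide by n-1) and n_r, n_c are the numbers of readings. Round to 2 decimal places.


Welch's t-criterion for glass RI comparison:
Recovered mean = sum / n_r = 11.83771 / 8 = 1.4797137
Control mean = sum / n_c = 11.8592 / 8 = 1.4824
Recovered sample variance s_r^2 = 8.48393e-09
Control sample variance s_c^2 = 1.38857e-08
Welch SE (unpooled) = sqrt(s_r^2/n_r + s_c^2/n_c) = sqrt(1.06049e-09 + 1.73571e-09) = sqrt(2.7962e-09) = 5.28791e-05
|mean_r - mean_c| = 0.00268625
t = 0.00268625 / 5.28791e-05 = 50.80

50.80


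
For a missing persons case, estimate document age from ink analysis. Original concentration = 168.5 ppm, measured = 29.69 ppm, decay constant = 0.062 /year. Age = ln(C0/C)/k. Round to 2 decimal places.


Document age estimation:
C0/C = 168.5 / 29.69 = 5.675312
ln(C0/C) = 1.736126
t = 1.736126 / 0.062 = 28.00 years

28.00


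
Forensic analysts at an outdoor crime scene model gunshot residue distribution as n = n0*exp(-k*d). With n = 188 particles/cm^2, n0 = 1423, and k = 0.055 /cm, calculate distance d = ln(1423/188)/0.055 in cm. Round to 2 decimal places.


GSR distance calculation:
n0/n = 1423 / 188 = 7.569149
ln(n0/n) = 2.024081
d = 2.024081 / 0.055 = 36.80 cm

36.80


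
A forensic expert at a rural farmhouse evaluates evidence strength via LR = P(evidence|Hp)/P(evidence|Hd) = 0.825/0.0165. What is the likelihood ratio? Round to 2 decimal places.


Likelihood ratio calculation:
LR = P(E|Hp) / P(E|Hd)
LR = 0.825 / 0.0165
LR = 50.00

50.00


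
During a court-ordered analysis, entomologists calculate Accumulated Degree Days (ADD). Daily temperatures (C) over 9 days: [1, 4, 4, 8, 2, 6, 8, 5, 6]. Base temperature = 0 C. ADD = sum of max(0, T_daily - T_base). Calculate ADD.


Computing ADD day by day:
Day 1: max(0, 1 - 0) = 1
Day 2: max(0, 4 - 0) = 4
Day 3: max(0, 4 - 0) = 4
Day 4: max(0, 8 - 0) = 8
Day 5: max(0, 2 - 0) = 2
Day 6: max(0, 6 - 0) = 6
Day 7: max(0, 8 - 0) = 8
Day 8: max(0, 5 - 0) = 5
Day 9: max(0, 6 - 0) = 6
Total ADD = 44

44


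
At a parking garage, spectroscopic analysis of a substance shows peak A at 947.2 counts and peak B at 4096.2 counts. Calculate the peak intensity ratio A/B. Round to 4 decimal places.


Spectral peak ratio:
Peak A = 947.2 counts
Peak B = 4096.2 counts
Ratio = 947.2 / 4096.2 = 0.2312

0.2312


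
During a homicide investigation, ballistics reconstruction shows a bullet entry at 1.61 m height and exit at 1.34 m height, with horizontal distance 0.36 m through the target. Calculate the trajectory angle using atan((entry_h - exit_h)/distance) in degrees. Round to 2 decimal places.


Bullet trajectory angle:
Height difference = 1.61 - 1.34 = 0.27 m
angle = atan(0.27 / 0.36)
angle = atan(0.75)
angle = 36.87 degrees

36.87


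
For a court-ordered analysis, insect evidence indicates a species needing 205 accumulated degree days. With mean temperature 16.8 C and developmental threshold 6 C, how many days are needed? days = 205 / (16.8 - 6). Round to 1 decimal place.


Insect development time:
Effective temperature = avg_temp - T_base = 16.8 - 6 = 10.8 C
Days = ADD / effective_temp = 205 / 10.8 = 19.0 days

19.0


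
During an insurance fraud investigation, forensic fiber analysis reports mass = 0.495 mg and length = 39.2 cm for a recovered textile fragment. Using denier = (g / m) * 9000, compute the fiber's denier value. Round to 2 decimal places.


Denier calculation:
Mass in grams = 0.495 mg / 1000 = 0.000495 g
Length in meters = 39.2 cm / 100 = 0.392 m
Linear density = mass / length = 0.000495 / 0.392 = 0.00126276 g/m
Denier = (g/m) * 9000 = 0.00126276 * 9000 = 11.36

11.36


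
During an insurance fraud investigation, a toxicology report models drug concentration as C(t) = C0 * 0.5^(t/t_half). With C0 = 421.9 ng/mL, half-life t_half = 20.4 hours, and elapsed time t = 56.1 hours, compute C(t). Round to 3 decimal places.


Drug concentration decay:
Number of half-lives = t / t_half = 56.1 / 20.4 = 2.75
Decay factor = 0.5^2.75 = 0.14865089
C(t) = 421.9 * 0.14865089 = 62.716 ng/mL

62.716


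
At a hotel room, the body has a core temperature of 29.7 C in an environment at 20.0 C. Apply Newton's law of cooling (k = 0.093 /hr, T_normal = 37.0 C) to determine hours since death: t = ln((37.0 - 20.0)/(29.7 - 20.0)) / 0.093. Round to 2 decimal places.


Using Newton's law of cooling:
t = ln((T_normal - T_ambient) / (T_body - T_ambient)) / k
T_normal - T_ambient = 17.0
T_body - T_ambient = 9.7
Ratio = 1.752577
ln(ratio) = 0.561087
t = 0.561087 / 0.093 = 6.03 hours

6.03


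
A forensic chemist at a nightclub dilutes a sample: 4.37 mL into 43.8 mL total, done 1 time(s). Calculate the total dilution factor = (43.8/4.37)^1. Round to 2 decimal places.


Dilution factor calculation:
Single dilution = V_total / V_sample = 43.8 / 4.37 ≈ 10.022883
Number of dilutions = 1
Total DF = (43.8 / 4.37)^1 (full precision, rounded at the end) = 10.02

10.02


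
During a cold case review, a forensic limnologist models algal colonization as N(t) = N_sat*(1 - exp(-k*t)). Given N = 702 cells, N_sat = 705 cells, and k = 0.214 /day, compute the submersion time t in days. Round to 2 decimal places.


PMSI from diatom colonization curve:
N / N_sat = 702 / 705 = 0.995745
1 - N/N_sat = 0.004255
ln(1 - N/N_sat) = -5.459661
t = -ln(1 - N/N_sat) / k = -(-5.459661) / 0.214 = 25.51 days

25.51


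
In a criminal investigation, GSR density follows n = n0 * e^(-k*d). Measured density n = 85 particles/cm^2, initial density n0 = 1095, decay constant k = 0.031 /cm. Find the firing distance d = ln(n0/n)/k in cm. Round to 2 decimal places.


GSR distance calculation:
n0/n = 1095 / 85 = 12.882353
ln(n0/n) = 2.555858
d = 2.555858 / 0.031 = 82.45 cm

82.45


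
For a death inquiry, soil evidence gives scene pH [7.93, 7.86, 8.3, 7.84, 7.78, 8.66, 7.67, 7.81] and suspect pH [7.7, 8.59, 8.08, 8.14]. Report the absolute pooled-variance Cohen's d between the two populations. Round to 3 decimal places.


Pooled-variance Cohen's d for soil pH comparison:
Scene mean = 63.85 / 8 = 7.98125
Suspect mean = 32.51 / 4 = 8.1275
Scene sample variance s_s^2 = 0.10947
Suspect sample variance s_c^2 = 0.133025
Pooled variance = ((n_s-1)*s_s^2 + (n_c-1)*s_c^2) / (n_s + n_c - 2) = 0.116536
Pooled SD = sqrt(0.116536) = 0.341374
Mean difference = -0.14625
|d| = |-0.14625| / 0.341374 = 0.428

0.428


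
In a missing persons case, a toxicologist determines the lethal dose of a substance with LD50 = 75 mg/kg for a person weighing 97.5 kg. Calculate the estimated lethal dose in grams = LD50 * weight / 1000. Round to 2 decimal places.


Lethal dose calculation:
Lethal dose = LD50 * body_weight / 1000
= 75 * 97.5 / 1000
= 7312.5 / 1000
= 7.31 g

7.31


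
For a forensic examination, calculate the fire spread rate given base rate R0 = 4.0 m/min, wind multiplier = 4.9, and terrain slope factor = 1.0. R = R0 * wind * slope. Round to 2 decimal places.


Fire spread rate calculation:
R = R0 * wind_factor * slope_factor
= 4.0 * 4.9 * 1.0
= 19.6 * 1.0
= 19.60 m/min

19.60


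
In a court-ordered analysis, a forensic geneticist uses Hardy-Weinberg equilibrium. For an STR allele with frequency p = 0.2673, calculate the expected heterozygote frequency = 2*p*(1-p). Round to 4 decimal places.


Hardy-Weinberg heterozygote frequency:
q = 1 - p = 1 - 0.2673 = 0.7327
2pq = 2 * 0.2673 * 0.7327 = 0.3917

0.3917


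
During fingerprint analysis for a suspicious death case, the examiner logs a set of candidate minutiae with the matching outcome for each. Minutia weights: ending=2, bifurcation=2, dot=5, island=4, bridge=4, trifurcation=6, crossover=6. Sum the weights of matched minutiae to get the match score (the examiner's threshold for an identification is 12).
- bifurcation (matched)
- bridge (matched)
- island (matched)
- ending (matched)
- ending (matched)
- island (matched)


Weighted minutiae match score:
  bifurcation: matched, +2 (running total 2)
  bridge: matched, +4 (running total 6)
  island: matched, +4 (running total 10)
  ending: matched, +2 (running total 12)
  ending: matched, +2 (running total 14)
  island: matched, +4 (running total 18)
Total score = 18
Threshold = 12; verdict = identification

18


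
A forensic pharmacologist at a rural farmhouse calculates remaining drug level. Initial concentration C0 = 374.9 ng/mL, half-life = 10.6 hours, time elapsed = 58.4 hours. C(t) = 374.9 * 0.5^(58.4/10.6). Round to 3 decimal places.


Drug concentration decay:
Number of half-lives = t / t_half = 58.4 / 10.6 = 5.509434
Decay factor = 0.5^5.509434 = 0.02195306
C(t) = 374.9 * 0.02195306 = 8.230 ng/mL

8.230


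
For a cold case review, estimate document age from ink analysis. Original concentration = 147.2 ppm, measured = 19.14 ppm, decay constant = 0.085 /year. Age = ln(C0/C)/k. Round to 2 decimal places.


Document age estimation:
C0/C = 147.2 / 19.14 = 7.6907
ln(C0/C) = 2.040012
t = 2.040012 / 0.085 = 24.00 years

24.00


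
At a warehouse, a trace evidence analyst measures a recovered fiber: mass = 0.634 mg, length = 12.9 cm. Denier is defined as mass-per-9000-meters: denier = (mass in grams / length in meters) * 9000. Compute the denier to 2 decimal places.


Denier calculation:
Mass in grams = 0.634 mg / 1000 = 0.000634 g
Length in meters = 12.9 cm / 100 = 0.129 m
Linear density = mass / length = 0.000634 / 0.129 = 0.00491473 g/m
Denier = (g/m) * 9000 = 0.00491473 * 9000 = 44.23

44.23


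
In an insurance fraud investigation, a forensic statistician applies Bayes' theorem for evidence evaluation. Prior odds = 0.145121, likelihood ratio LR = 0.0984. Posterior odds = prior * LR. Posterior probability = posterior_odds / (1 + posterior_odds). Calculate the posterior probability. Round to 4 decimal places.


Bayesian evidence evaluation:
Posterior odds = prior_odds * LR = 0.145121 * 0.0984 = 0.01427991
Posterior probability = posterior_odds / (1 + posterior_odds)
= 0.01427991 / (1 + 0.01427991)
= 0.01427991 / 1.01427991
= 0.0141

0.0141


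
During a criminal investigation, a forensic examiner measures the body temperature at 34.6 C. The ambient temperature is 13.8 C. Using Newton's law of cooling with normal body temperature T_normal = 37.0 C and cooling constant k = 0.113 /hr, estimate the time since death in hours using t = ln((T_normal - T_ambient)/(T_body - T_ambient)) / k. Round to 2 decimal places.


Using Newton's law of cooling:
t = ln((T_normal - T_ambient) / (T_body - T_ambient)) / k
T_normal - T_ambient = 23.2
T_body - T_ambient = 20.8
Ratio = 1.115385
ln(ratio) = 0.1092
t = 0.1092 / 0.113 = 0.97 hours

0.97


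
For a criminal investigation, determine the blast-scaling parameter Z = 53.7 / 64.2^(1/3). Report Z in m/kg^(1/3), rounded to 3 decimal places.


Scaled distance calculation:
W^(1/3) = 64.2^(1/3) = 4.004162
Z = R / W^(1/3) = 53.7 / 4.004162
Z = 13.411 m/kg^(1/3)

13.411


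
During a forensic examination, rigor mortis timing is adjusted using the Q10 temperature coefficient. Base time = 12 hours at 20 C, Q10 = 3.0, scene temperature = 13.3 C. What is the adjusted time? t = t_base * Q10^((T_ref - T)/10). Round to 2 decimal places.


Rigor mortis time adjustment:
Exponent = (T_ref - T_actual) / 10 = (20 - 13.3) / 10 = 0.67
Q10 factor = 3.0^0.67 = 2.08772
t_adjusted = 12 * 2.08772 = 25.05 hours

25.05


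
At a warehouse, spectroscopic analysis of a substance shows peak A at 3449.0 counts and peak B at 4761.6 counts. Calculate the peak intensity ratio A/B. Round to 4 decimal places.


Spectral peak ratio:
Peak A = 3449.0 counts
Peak B = 4761.6 counts
Ratio = 3449.0 / 4761.6 = 0.7243

0.7243


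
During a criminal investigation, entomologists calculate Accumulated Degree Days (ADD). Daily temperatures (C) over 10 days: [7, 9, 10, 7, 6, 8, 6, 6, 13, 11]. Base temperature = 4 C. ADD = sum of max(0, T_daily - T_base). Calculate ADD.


Computing ADD day by day:
Day 1: max(0, 7 - 4) = 3
Day 2: max(0, 9 - 4) = 5
Day 3: max(0, 10 - 4) = 6
Day 4: max(0, 7 - 4) = 3
Day 5: max(0, 6 - 4) = 2
Day 6: max(0, 8 - 4) = 4
Day 7: max(0, 6 - 4) = 2
Day 8: max(0, 6 - 4) = 2
Day 9: max(0, 13 - 4) = 9
Day 10: max(0, 11 - 4) = 7
Total ADD = 43

43


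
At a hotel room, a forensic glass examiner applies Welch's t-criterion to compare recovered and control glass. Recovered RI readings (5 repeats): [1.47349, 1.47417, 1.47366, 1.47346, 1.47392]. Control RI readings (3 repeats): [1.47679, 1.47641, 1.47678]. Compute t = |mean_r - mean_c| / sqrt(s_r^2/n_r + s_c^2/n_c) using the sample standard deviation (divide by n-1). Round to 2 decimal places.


Welch's t-criterion for glass RI comparison:
Recovered mean = sum / n_r = 7.3687 / 5 = 1.47374
Control mean = sum / n_c = 4.42998 / 3 = 1.47666
Recovered sample variance s_r^2 = 9.115e-08
Control sample variance s_c^2 = 4.69e-08
Welch SE (unpooled) = sqrt(s_r^2/n_r + s_c^2/n_c) = sqrt(1.823e-08 + 1.56333e-08) = sqrt(3.38633e-08) = 0.00018402
|mean_r - mean_c| = 0.00292
t = 0.00292 / 0.00018402 = 15.87

15.87


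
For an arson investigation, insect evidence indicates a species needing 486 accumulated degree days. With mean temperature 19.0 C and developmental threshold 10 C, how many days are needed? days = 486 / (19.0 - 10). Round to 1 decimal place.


Insect development time:
Effective temperature = avg_temp - T_base = 19.0 - 10 = 9.0 C
Days = ADD / effective_temp = 486 / 9.0 = 54.0 days

54.0


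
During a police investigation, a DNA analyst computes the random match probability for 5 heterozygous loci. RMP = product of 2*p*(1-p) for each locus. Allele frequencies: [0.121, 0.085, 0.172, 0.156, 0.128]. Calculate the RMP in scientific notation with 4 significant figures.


Computing RMP for 5 loci:
Locus 1: 2 * 0.121 * 0.879 = 0.212718
Locus 2: 2 * 0.085 * 0.915 = 0.15555
Locus 3: 2 * 0.172 * 0.828 = 0.284832
Locus 4: 2 * 0.156 * 0.844 = 0.263328
Locus 5: 2 * 0.128 * 0.872 = 0.223232
RMP = 5.540e-04

5.540e-04


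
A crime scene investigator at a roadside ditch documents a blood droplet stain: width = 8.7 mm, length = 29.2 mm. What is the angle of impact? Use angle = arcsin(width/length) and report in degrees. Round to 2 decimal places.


Blood spatter impact angle calculation:
width / length = 8.7 / 29.2 = 0.297945
angle = arcsin(0.297945)
angle = 17.33 degrees

17.33


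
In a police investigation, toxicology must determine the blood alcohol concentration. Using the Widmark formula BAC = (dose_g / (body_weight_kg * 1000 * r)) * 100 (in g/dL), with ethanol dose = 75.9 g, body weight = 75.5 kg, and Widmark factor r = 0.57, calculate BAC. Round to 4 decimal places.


Applying the Widmark formula:
BAC = (dose_g / (body_wt * 1000 * r)) * 100
Denominator = 75.5 * 1000 * 0.57 = 43035
BAC = (75.9 / 43035) * 100
BAC = 0.1764 g/dL

0.1764


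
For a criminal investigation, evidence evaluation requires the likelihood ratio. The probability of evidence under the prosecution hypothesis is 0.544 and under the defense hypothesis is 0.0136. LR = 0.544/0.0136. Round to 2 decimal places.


Likelihood ratio calculation:
LR = P(E|Hp) / P(E|Hd)
LR = 0.544 / 0.0136
LR = 40.00

40.00
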